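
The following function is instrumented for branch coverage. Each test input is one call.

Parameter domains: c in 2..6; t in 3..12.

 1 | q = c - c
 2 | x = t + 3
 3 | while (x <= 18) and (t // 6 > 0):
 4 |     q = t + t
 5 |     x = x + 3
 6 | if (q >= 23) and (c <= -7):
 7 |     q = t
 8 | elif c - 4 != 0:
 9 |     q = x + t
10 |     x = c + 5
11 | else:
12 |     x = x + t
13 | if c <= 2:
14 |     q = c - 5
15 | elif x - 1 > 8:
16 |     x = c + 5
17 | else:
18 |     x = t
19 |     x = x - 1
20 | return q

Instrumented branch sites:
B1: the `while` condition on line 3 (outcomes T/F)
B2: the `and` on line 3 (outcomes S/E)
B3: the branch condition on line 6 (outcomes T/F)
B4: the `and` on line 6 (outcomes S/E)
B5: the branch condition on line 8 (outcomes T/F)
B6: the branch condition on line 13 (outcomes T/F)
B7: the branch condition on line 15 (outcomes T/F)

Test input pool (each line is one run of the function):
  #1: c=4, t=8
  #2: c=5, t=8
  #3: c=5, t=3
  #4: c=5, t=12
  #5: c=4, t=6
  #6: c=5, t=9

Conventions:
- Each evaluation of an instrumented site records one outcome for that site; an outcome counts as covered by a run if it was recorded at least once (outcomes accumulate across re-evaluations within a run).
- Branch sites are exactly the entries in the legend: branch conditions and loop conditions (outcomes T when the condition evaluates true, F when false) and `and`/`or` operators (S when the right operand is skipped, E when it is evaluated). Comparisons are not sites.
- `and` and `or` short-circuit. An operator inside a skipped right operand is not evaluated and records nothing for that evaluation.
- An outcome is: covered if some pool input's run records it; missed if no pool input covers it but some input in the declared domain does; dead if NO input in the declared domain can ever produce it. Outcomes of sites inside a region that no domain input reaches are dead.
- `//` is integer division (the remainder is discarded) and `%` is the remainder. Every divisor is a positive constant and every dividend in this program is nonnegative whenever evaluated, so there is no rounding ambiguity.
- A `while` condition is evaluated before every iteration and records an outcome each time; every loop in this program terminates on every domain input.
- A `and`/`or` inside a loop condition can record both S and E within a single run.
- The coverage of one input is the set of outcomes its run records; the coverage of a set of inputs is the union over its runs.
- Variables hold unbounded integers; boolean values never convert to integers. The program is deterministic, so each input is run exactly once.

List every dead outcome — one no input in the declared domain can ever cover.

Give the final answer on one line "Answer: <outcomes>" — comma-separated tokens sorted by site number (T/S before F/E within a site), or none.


running all 50 domain inputs and tallying outcomes:
  B3=T: never recorded by any domain input -> dead
  reachable outcomes have witnesses, e.g. B1=T (e.g. c=2, t=6), B1=F (e.g. c=2, t=3), B2=S (e.g. c=2, t=6), B2=E (e.g. c=2, t=3)
Answer: B3=T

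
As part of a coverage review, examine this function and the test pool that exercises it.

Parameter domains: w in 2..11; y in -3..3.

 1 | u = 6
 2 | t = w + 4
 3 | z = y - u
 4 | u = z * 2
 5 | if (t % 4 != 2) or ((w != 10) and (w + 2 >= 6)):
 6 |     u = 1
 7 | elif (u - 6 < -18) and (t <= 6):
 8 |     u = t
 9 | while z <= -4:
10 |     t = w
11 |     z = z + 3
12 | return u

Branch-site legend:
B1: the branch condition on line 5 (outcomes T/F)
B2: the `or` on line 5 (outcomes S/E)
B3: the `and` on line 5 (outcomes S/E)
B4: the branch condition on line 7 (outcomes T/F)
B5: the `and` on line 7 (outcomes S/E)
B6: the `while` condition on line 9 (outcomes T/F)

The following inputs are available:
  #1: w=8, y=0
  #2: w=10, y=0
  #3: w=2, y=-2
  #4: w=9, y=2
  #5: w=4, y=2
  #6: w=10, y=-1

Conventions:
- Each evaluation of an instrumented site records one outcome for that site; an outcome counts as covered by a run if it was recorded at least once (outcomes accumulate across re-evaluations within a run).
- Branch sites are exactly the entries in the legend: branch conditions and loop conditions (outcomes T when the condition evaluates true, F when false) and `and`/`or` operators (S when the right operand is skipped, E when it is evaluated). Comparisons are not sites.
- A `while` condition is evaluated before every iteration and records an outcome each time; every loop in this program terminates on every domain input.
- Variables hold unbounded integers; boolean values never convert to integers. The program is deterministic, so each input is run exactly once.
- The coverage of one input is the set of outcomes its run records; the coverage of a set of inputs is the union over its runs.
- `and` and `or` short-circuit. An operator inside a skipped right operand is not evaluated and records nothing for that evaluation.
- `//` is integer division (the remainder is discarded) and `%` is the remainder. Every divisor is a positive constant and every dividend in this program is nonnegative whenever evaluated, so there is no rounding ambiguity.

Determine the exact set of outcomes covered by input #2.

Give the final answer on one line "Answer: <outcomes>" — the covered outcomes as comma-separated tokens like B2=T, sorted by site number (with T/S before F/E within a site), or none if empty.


Event log for input #2 (w=10, y=0):
  B2->E, B3->S, B1->F, B5->S, B4->F, B6->T, B6->F
distinct outcomes covered: B1=F, B2=E, B3=S, B4=F, B5=S, B6=T, B6=F
Answer: B1=F, B2=E, B3=S, B4=F, B5=S, B6=T, B6=F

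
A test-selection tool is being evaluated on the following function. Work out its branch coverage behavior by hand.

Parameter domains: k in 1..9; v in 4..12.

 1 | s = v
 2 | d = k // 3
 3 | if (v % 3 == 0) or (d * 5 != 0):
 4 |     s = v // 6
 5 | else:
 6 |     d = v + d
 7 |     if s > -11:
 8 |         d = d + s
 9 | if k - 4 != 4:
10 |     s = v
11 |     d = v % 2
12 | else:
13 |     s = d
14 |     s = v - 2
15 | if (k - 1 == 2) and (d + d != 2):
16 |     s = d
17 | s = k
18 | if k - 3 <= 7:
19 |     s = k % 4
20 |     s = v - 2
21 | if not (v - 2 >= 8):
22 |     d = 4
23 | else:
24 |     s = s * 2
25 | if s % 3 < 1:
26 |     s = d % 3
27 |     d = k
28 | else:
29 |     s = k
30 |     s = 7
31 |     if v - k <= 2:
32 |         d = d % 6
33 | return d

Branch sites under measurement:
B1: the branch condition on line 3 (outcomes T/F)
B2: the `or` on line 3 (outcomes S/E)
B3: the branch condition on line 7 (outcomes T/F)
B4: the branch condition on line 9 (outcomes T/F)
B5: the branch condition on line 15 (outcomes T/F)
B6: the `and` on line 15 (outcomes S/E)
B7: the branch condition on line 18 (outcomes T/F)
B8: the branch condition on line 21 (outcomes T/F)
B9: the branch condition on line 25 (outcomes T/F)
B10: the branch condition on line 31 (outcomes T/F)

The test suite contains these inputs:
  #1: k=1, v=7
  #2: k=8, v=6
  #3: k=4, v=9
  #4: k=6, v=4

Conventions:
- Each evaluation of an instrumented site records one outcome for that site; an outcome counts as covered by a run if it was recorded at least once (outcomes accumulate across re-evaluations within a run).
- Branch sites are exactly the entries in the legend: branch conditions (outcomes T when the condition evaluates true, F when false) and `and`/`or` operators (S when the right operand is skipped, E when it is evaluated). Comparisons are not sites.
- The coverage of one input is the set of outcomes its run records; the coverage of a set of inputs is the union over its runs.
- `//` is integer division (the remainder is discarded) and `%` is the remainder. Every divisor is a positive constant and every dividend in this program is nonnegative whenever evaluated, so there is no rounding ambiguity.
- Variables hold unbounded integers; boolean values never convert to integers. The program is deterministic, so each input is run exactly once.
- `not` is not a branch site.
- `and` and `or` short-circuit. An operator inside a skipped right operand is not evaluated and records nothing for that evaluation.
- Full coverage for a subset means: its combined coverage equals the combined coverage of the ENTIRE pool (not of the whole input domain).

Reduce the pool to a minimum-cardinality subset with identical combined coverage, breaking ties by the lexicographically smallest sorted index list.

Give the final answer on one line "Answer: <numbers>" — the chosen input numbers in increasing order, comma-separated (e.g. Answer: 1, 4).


input #1, k=1, v=7: events B2->E, B1->F, B3->T, B4->T, B6->S, B5->F, B7->T, B8->T, B9->F, B10->F; outcomes B1=F, B2=E, B3=T, B4=T, B5=F, B6=S, B7=T, B8=T, B9=F, B10=F
input #2, k=8, v=6: events B2->S, B1->T, B4->F, B6->S, B5->F, B7->T, B8->T, B9->F, B10->T; outcomes B1=T, B2=S, B4=F, B5=F, B6=S, B7=T, B8=T, B9=F, B10=T
input #3, k=4, v=9: events B2->S, B1->T, B4->T, B6->S, B5->F, B7->T, B8->T, B9->F, B10->F; outcomes B1=T, B2=S, B4=T, B5=F, B6=S, B7=T, B8=T, B9=F, B10=F
input #4, k=6, v=4: events B2->E, B1->T, B4->T, B6->S, B5->F, B7->T, B8->T, B9->F, B10->T; outcomes B1=T, B2=E, B4=T, B5=F, B6=S, B7=T, B8=T, B9=F, B10=T
union over all inputs: B1=T, B1=F, B2=S, B2=E, B3=T, B4=T, B4=F, B5=F, B6=S, B7=T, B8=T, B9=F, B10=T, B10=F (14 outcomes)
every size-1 subset falls short of the 14 outcomes (best: 10/14)
at size 2, {1, 2} reaches all 14 outcomes; every lexicographically earlier size-2 subset fails
Answer: 1, 2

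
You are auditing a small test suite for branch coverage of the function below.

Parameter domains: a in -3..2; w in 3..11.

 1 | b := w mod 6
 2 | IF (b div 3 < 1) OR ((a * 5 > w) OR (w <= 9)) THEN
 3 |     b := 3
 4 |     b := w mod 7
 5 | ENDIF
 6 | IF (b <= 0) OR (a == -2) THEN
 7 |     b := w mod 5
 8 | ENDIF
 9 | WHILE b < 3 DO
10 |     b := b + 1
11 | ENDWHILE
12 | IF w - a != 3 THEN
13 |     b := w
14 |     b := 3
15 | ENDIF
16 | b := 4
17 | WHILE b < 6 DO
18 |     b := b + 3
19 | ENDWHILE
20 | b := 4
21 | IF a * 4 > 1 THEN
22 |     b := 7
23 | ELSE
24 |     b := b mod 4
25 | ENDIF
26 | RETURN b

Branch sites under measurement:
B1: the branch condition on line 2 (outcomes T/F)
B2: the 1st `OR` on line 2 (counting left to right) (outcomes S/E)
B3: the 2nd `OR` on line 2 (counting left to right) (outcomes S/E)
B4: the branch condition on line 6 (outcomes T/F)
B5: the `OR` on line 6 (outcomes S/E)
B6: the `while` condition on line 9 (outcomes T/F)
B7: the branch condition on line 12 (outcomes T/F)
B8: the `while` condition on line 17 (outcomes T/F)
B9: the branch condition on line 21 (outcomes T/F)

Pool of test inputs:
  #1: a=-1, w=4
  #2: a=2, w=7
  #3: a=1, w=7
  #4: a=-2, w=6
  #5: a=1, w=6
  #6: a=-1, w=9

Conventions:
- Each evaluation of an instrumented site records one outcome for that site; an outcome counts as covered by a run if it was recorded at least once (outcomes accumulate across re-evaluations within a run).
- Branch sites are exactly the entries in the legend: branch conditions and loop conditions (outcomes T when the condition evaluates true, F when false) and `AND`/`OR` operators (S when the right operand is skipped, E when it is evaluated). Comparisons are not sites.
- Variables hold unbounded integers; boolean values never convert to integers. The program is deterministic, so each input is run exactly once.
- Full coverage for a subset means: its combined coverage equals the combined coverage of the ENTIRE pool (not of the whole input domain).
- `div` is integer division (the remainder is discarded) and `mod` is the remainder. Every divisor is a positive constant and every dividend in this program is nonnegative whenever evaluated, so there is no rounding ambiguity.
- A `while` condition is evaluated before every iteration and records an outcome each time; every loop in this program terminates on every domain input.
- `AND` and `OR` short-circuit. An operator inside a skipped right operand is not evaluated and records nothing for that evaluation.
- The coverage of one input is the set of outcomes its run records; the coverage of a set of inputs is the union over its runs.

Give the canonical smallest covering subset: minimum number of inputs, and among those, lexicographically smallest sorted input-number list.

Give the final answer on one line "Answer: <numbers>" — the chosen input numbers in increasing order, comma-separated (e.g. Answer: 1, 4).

#1 (a=-1, w=4) -> covered: B1=T, B2=E, B3=E, B4=F, B5=E, B6=F, B7=T, B8=T, B8=F, B9=F
#2 (a=2, w=7) -> covered: B1=T, B2=S, B4=T, B5=S, B6=T, B6=F, B7=T, B8=T, B8=F, B9=T
#3 (a=1, w=7) -> covered: B1=T, B2=S, B4=T, B5=S, B6=T, B6=F, B7=T, B8=T, B8=F, B9=T
#4 (a=-2, w=6) -> covered: B1=T, B2=S, B4=T, B5=E, B6=T, B6=F, B7=T, B8=T, B8=F, B9=F
#5 (a=1, w=6) -> covered: B1=T, B2=S, B4=F, B5=E, B6=F, B7=T, B8=T, B8=F, B9=T
#6 (a=-1, w=9) -> covered: B1=T, B2=E, B3=E, B4=F, B5=E, B6=T, B6=F, B7=T, B8=T, B8=F, B9=F
the full pool covers 15 outcomes: B1=T, B2=S, B2=E, B3=E, B4=T, B4=F, B5=S, B5=E, B6=T, B6=F, B7=T, B8=T, B8=F, B9=T, B9=F
every size-1 subset falls short of the 15 outcomes (best: 11/15)
at size 2, {1, 2} reaches all 15 outcomes; every lexicographically earlier size-2 subset fails

Answer: 1, 2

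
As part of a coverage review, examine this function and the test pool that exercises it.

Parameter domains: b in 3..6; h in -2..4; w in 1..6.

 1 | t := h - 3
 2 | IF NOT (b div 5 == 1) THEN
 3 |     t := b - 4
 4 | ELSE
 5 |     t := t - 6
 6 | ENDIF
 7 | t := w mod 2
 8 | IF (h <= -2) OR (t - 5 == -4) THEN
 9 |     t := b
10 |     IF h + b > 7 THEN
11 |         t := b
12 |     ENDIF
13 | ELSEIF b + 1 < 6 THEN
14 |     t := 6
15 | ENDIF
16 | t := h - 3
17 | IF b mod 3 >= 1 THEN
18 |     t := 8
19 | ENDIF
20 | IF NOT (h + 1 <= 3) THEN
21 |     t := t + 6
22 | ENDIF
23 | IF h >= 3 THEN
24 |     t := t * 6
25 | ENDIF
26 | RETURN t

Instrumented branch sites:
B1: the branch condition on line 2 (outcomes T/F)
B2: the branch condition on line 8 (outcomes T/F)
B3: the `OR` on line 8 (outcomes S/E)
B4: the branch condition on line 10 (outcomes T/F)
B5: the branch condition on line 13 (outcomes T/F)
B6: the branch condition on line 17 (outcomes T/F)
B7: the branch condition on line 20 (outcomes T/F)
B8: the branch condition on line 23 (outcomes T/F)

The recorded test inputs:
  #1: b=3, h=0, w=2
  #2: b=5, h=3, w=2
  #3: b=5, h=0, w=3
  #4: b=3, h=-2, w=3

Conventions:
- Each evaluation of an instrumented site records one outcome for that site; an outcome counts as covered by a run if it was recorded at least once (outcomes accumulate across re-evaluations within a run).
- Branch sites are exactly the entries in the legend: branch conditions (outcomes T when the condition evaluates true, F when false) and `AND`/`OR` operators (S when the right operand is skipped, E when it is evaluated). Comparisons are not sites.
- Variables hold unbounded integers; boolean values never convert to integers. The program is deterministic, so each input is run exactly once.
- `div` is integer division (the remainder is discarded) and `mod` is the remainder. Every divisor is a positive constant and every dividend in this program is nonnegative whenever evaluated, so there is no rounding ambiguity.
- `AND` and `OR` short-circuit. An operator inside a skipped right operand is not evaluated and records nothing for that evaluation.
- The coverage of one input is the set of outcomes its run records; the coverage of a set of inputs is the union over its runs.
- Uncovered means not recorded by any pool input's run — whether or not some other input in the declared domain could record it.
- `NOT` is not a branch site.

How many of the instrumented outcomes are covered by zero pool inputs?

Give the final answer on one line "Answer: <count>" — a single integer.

input #1, b=3, h=0, w=2: events B1->T, B3->E, B2->F, B5->T, B6->F, B7->F, B8->F; outcomes B1=T, B2=F, B3=E, B5=T, B6=F, B7=F, B8=F
input #2, b=5, h=3, w=2: events B1->F, B3->E, B2->F, B5->F, B6->T, B7->T, B8->T; outcomes B1=F, B2=F, B3=E, B5=F, B6=T, B7=T, B8=T
input #3, b=5, h=0, w=3: events B1->F, B3->E, B2->T, B4->F, B6->T, B7->F, B8->F; outcomes B1=F, B2=T, B3=E, B4=F, B6=T, B7=F, B8=F
input #4, b=3, h=-2, w=3: events B1->T, B3->S, B2->T, B4->F, B6->F, B7->F, B8->F; outcomes B1=T, B2=T, B3=S, B4=F, B6=F, B7=F, B8=F
union over the pool: B1=T, B1=F, B2=T, B2=F, B3=S, B3=E, B4=F, B5=T, B5=F, B6=T, B6=F, B7=T, B7=F, B8=T, B8=F
uncovered (1 of 16): B4=T

Answer: 1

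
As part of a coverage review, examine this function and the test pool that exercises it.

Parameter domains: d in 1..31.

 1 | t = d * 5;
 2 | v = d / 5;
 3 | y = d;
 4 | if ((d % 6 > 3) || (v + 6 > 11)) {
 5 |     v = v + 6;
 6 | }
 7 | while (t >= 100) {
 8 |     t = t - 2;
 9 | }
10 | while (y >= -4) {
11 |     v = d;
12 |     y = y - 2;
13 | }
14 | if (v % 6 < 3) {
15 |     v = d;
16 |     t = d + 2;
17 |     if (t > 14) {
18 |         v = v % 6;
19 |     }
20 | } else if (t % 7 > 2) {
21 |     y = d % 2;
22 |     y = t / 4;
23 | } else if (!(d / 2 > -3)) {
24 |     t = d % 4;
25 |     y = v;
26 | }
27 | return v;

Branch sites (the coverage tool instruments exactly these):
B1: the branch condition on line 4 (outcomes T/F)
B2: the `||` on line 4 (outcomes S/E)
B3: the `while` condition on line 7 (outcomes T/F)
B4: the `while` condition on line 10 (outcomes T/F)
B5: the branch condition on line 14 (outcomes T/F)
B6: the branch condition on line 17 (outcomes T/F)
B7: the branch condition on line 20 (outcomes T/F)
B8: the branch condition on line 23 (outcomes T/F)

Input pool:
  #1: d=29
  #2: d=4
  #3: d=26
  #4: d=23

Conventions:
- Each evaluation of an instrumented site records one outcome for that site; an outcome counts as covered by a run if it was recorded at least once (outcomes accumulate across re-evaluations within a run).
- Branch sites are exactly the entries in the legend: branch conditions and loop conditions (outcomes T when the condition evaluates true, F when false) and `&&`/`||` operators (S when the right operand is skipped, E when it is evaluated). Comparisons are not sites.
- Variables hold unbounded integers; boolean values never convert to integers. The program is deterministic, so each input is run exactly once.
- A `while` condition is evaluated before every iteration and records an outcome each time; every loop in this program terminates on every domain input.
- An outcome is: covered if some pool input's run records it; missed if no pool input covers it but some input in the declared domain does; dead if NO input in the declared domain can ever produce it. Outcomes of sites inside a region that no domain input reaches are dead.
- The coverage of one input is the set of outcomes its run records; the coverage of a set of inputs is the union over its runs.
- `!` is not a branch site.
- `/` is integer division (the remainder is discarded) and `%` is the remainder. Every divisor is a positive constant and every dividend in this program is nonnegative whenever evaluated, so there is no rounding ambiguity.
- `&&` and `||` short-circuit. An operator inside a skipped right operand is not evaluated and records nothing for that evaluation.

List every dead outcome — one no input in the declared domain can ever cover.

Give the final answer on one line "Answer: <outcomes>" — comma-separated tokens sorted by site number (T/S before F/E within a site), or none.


checking every outcome against all 31 domain inputs:
  B8=T: never recorded by any domain input -> dead
  reachable outcomes have witnesses, e.g. B1=T (e.g. d=4), B1=F (e.g. d=1), B2=S (e.g. d=4), B2=E (e.g. d=1)
Answer: B8=T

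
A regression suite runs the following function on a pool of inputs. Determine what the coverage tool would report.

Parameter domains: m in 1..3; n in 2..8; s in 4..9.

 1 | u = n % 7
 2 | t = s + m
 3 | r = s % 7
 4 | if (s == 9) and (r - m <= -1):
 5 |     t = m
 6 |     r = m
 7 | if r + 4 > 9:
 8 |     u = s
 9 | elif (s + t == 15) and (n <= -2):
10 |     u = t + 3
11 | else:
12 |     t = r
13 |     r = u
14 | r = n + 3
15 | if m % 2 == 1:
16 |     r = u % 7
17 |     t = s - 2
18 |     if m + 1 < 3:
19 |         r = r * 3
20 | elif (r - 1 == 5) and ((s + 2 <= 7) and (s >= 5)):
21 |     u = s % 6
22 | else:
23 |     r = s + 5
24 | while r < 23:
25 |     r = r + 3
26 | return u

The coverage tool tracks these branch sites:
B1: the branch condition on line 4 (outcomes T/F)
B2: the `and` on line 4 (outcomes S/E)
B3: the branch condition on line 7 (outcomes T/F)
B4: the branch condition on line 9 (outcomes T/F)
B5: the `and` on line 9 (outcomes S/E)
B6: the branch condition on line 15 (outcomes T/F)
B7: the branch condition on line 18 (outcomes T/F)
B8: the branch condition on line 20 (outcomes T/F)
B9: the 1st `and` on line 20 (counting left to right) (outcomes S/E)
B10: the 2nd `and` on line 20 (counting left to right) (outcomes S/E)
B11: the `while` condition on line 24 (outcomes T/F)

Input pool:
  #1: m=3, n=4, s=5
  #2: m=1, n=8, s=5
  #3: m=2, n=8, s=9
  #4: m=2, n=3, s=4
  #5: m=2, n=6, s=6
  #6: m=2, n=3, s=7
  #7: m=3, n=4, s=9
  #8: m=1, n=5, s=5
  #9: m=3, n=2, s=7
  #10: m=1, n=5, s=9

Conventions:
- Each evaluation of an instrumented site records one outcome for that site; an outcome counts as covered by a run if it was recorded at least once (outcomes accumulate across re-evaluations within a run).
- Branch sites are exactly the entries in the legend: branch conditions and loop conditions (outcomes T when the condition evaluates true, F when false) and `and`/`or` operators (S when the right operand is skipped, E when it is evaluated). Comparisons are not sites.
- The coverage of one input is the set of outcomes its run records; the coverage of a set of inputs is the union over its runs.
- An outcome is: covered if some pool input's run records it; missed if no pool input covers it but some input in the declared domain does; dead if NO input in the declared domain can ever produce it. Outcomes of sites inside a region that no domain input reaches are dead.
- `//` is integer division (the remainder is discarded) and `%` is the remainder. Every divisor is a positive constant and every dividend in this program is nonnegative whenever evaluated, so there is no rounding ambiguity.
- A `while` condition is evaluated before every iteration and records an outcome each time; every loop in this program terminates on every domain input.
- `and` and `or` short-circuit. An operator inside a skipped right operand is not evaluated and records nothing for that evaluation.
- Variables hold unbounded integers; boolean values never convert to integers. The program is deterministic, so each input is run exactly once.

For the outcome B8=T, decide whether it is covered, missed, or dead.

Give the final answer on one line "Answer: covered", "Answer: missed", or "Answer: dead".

no pool input records B8=T
but domain input (m=2, n=3, s=5) does record it -> reachable, so missed

Answer: missed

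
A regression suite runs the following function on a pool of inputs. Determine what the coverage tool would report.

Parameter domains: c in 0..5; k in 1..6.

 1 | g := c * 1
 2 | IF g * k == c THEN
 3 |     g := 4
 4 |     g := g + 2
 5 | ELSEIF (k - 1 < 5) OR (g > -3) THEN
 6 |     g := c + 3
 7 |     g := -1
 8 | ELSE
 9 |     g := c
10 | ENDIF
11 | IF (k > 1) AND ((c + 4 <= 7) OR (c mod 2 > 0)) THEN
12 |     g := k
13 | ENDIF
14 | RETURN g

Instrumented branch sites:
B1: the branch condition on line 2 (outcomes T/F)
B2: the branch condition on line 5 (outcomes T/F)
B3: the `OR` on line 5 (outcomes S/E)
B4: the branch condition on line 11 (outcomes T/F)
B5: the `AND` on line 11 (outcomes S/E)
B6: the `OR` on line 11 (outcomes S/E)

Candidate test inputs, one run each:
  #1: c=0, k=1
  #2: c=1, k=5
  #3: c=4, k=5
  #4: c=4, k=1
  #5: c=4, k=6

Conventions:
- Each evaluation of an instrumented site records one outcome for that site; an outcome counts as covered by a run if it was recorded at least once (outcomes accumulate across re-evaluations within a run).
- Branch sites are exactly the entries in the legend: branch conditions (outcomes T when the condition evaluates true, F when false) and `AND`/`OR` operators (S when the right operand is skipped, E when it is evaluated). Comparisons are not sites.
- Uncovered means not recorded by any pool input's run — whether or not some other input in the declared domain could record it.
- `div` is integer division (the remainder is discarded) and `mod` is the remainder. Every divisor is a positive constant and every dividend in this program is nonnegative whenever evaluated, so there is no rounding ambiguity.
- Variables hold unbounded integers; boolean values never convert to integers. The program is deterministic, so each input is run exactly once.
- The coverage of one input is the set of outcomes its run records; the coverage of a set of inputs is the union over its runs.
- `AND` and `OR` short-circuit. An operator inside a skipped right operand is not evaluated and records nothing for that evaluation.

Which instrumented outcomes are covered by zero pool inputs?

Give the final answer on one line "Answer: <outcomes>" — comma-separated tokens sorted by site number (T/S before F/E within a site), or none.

test 1 (c=0, k=1) fires B1->T, B5->S, B4->F; hits B1=T, B4=F, B5=S
test 2 (c=1, k=5) fires B1->F, B3->S, B2->T, B5->E, B6->S, B4->T; hits B1=F, B2=T, B3=S, B4=T, B5=E, B6=S
test 3 (c=4, k=5) fires B1->F, B3->S, B2->T, B5->E, B6->E, B4->F; hits B1=F, B2=T, B3=S, B4=F, B5=E, B6=E
test 4 (c=4, k=1) fires B1->T, B5->S, B4->F; hits B1=T, B4=F, B5=S
test 5 (c=4, k=6) fires B1->F, B3->E, B2->T, B5->E, B6->E, B4->F; hits B1=F, B2=T, B3=E, B4=F, B5=E, B6=E
union over the pool: B1=T, B1=F, B2=T, B3=S, B3=E, B4=T, B4=F, B5=S, B5=E, B6=S, B6=E
uncovered (1 of 12): B2=F

Answer: B2=F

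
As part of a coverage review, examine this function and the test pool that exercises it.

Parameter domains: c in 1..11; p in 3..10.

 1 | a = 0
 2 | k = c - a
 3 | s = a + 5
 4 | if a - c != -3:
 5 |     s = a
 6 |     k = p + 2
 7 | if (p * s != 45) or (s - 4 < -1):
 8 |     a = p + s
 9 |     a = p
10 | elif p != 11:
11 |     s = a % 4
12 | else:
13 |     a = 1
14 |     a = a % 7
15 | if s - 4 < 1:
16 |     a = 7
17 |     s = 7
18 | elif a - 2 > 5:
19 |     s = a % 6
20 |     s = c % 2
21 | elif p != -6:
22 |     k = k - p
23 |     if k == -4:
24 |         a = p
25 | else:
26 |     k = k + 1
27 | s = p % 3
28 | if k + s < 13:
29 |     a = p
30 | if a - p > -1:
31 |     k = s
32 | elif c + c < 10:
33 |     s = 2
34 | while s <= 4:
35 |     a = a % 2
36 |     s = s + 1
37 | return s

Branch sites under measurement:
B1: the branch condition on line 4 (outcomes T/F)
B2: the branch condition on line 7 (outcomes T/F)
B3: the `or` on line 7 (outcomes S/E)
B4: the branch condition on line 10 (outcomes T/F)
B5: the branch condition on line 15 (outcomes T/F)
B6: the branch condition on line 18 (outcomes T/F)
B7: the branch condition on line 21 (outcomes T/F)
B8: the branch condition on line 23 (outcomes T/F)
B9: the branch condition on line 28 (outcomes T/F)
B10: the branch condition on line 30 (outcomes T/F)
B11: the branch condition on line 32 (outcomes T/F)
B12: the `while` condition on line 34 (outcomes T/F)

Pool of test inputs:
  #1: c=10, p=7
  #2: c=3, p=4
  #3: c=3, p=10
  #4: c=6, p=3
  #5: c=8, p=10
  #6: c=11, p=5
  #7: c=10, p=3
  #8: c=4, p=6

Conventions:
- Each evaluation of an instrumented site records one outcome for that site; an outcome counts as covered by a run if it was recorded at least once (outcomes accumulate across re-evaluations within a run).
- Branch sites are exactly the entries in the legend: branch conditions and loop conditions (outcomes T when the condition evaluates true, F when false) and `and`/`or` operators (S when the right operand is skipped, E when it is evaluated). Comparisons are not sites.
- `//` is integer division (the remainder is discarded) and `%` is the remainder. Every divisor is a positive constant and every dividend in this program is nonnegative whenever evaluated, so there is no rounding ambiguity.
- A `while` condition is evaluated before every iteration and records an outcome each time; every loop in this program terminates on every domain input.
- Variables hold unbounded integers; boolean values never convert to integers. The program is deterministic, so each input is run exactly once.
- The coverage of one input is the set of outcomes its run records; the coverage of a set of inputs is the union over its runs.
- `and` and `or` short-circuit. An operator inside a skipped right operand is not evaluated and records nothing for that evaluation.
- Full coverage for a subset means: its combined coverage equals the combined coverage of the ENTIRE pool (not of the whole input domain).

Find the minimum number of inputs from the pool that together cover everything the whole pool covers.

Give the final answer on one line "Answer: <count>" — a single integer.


#1 (c=10, p=7) -> covered: B1=T, B2=T, B3=S, B5=T, B9=T, B10=T, B12=T, B12=F
#2 (c=3, p=4) -> covered: B1=F, B2=T, B3=S, B5=F, B6=F, B7=T, B8=F, B9=T, B10=T, B12=T, B12=F
#3 (c=3, p=10) -> covered: B1=F, B2=T, B3=S, B5=F, B6=T, B9=T, B10=T, B12=T, B12=F
#4 (c=6, p=3) -> covered: B1=T, B2=T, B3=S, B5=T, B9=T, B10=T, B12=T, B12=F
#5 (c=8, p=10) -> covered: B1=T, B2=T, B3=S, B5=T, B9=F, B10=F, B11=F, B12=T, B12=F
#6 (c=11, p=5) -> covered: B1=T, B2=T, B3=S, B5=T, B9=T, B10=T, B12=T, B12=F
#7 (c=10, p=3) -> covered: B1=T, B2=T, B3=S, B5=T, B9=T, B10=T, B12=T, B12=F
#8 (c=4, p=6) -> covered: B1=T, B2=T, B3=S, B5=T, B9=T, B10=T, B12=T, B12=F
together the pool reaches 17 outcomes: B1=T, B1=F, B2=T, B3=S, B5=T, B5=F, B6=T, B6=F, B7=T, B8=F, B9=T, B9=F, B10=T, B10=F, B11=F, B12=T, B12=F
checked all size-1 subsets: none covers 17 outcomes (max 11/17)
checked all size-2 subsets: none covers 17 outcomes (max 16/17)
size 3: inputs {2, 3, 5} cover all 17 outcomes, and no lexicographically smaller subset of this size does
Answer: 3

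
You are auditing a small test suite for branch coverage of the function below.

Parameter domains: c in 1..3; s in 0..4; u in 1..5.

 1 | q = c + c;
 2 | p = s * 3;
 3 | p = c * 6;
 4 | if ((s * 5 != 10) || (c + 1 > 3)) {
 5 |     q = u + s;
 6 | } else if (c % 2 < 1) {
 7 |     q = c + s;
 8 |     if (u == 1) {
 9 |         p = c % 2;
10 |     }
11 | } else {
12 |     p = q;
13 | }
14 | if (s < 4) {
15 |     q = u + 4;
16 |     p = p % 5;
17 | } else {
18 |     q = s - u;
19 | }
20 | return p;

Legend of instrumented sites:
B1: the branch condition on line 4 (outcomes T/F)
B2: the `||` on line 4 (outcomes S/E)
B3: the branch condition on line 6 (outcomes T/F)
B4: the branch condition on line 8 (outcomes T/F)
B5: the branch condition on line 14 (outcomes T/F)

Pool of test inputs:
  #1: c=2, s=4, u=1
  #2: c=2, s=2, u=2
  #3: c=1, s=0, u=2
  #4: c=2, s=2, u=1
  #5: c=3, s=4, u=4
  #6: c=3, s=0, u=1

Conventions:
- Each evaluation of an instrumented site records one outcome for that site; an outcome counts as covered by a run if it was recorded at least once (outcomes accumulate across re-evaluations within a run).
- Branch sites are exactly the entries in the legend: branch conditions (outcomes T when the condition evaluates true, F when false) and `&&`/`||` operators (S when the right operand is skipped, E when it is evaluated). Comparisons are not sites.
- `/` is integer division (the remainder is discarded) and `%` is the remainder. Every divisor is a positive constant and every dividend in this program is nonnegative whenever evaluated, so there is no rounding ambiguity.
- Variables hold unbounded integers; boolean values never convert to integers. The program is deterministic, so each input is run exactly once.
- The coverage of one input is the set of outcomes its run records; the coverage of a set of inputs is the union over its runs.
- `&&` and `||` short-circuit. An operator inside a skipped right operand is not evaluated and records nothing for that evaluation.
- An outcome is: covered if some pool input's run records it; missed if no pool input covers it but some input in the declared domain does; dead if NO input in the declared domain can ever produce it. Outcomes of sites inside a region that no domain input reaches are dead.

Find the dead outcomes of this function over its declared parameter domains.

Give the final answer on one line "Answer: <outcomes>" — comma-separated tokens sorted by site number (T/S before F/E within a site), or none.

checking every outcome against all 75 domain inputs:
  reachable outcomes have witnesses, e.g. B1=T (e.g. c=1, s=0, u=1), B1=F (e.g. c=1, s=2, u=1), B2=S (e.g. c=1, s=0, u=1), B2=E (e.g. c=1, s=2, u=1)

Answer: none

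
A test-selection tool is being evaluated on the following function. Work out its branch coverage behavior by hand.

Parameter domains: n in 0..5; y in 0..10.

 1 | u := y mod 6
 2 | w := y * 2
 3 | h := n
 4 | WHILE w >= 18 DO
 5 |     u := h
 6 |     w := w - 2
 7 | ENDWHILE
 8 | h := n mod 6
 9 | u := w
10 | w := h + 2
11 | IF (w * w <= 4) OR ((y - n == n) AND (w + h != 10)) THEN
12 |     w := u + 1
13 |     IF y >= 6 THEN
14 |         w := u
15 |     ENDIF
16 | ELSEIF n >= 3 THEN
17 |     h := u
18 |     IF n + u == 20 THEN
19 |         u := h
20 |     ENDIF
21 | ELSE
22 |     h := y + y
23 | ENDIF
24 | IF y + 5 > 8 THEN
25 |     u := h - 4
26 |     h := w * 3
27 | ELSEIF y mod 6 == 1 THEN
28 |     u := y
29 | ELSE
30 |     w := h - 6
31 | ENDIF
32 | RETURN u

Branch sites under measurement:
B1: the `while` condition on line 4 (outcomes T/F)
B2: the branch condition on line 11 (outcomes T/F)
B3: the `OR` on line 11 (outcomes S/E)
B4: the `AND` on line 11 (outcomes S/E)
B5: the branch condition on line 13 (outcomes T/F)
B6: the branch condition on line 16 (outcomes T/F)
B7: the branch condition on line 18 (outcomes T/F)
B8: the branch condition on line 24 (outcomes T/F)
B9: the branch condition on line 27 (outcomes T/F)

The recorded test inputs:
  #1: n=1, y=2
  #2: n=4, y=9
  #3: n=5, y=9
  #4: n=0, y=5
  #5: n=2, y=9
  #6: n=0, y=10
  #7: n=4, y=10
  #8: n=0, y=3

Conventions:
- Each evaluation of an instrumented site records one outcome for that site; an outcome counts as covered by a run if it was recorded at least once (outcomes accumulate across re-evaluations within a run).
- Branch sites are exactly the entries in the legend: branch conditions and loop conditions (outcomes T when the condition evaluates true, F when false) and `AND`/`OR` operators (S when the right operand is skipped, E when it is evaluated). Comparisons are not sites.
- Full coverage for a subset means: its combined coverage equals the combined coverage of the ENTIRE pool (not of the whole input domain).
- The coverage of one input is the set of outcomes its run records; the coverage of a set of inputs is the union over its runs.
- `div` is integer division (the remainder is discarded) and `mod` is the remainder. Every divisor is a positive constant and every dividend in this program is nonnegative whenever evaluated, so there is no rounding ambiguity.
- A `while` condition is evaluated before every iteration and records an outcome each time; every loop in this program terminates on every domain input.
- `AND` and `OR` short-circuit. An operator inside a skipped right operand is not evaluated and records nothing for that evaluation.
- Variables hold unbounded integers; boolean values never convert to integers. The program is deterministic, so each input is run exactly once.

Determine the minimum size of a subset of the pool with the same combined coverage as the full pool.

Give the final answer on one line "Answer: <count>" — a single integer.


run #1 (n=1, y=2) records B1=F, B2=T, B3=E, B4=E, B5=F, B8=F, B9=F
run #2 (n=4, y=9) records B1=T, B1=F, B2=F, B3=E, B4=S, B6=T, B7=T, B8=T
run #3 (n=5, y=9) records B1=T, B1=F, B2=F, B3=E, B4=S, B6=T, B7=F, B8=T
run #4 (n=0, y=5) records B1=F, B2=T, B3=S, B5=F, B8=T
run #5 (n=2, y=9) records B1=T, B1=F, B2=F, B3=E, B4=S, B6=F, B8=T
run #6 (n=0, y=10) records B1=T, B1=F, B2=T, B3=S, B5=T, B8=T
run #7 (n=4, y=10) records B1=T, B1=F, B2=F, B3=E, B4=S, B6=T, B7=T, B8=T
run #8 (n=0, y=3) records B1=F, B2=T, B3=S, B5=F, B8=F, B9=F
pool-wide coverage (17 outcomes): B1=T, B1=F, B2=T, B2=F, B3=S, B3=E, B4=S, B4=E, B5=T, B5=F, B6=T, B6=F, B7=T, B7=F, B8=T, B8=F, B9=F
every size-1 subset falls short of the 17 outcomes (best: 8/17)
every size-2 subset falls short of the 17 outcomes (best: 13/17)
every size-3 subset falls short of the 17 outcomes (best: 15/17)
every size-4 subset falls short of the 17 outcomes (best: 16/17)
at size 5, {1, 2, 3, 5, 6} reaches all 17 outcomes; every lexicographically earlier size-5 subset fails
Answer: 5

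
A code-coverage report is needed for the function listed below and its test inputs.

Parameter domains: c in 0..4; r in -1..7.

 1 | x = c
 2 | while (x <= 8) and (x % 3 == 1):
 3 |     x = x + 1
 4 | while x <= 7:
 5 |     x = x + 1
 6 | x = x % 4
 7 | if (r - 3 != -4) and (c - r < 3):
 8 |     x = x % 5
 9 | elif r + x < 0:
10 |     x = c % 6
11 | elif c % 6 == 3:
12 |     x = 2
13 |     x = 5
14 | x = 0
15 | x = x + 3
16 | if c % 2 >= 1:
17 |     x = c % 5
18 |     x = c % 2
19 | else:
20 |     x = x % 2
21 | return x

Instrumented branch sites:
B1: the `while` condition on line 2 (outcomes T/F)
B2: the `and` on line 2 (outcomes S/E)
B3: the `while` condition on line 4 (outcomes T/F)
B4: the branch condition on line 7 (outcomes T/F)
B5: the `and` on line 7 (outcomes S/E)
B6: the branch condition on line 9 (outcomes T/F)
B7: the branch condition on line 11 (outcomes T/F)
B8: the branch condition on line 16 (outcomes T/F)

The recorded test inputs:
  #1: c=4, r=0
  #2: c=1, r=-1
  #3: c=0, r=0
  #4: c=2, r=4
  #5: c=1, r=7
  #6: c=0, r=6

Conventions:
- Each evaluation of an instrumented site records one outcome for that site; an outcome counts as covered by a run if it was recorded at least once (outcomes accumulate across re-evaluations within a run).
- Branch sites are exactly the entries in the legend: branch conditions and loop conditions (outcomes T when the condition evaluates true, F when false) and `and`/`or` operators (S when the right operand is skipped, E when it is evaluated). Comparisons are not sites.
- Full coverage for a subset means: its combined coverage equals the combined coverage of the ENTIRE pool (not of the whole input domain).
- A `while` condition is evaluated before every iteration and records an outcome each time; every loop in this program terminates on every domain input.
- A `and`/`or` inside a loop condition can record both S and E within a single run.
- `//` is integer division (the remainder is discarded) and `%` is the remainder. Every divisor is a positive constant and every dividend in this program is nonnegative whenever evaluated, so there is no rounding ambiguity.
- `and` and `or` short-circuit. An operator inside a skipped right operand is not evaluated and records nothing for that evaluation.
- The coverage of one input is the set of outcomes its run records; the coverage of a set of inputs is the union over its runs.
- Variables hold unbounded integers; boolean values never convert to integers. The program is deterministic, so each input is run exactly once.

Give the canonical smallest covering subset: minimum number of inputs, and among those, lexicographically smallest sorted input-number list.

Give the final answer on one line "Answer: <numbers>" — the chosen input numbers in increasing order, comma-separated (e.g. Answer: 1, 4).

test 1 (c=4, r=0) hits B1=T, B1=F, B2=E, B3=T, B3=F, B4=F, B5=E, B6=F, B7=F, B8=F
test 2 (c=1, r=-1) hits B1=T, B1=F, B2=E, B3=T, B3=F, B4=F, B5=S, B6=T, B8=T
test 3 (c=0, r=0) hits B1=F, B2=E, B3=T, B3=F, B4=T, B5=E, B8=F
test 4 (c=2, r=4) hits B1=F, B2=E, B3=T, B3=F, B4=T, B5=E, B8=F
test 5 (c=1, r=7) hits B1=T, B1=F, B2=E, B3=T, B3=F, B4=T, B5=E, B8=T
test 6 (c=0, r=6) hits B1=F, B2=E, B3=T, B3=F, B4=T, B5=E, B8=F
the full pool covers 14 outcomes: B1=T, B1=F, B2=E, B3=T, B3=F, B4=T, B4=F, B5=S, B5=E, B6=T, B6=F, B7=F, B8=T, B8=F
no size-1 subset reaches all 14 outcomes (best union: 10/14)
no size-2 subset reaches all 14 outcomes (best union: 13/14)
at size 3, {1, 2, 3} reaches all 14 outcomes; every lexicographically earlier size-3 subset fails

Answer: 1, 2, 3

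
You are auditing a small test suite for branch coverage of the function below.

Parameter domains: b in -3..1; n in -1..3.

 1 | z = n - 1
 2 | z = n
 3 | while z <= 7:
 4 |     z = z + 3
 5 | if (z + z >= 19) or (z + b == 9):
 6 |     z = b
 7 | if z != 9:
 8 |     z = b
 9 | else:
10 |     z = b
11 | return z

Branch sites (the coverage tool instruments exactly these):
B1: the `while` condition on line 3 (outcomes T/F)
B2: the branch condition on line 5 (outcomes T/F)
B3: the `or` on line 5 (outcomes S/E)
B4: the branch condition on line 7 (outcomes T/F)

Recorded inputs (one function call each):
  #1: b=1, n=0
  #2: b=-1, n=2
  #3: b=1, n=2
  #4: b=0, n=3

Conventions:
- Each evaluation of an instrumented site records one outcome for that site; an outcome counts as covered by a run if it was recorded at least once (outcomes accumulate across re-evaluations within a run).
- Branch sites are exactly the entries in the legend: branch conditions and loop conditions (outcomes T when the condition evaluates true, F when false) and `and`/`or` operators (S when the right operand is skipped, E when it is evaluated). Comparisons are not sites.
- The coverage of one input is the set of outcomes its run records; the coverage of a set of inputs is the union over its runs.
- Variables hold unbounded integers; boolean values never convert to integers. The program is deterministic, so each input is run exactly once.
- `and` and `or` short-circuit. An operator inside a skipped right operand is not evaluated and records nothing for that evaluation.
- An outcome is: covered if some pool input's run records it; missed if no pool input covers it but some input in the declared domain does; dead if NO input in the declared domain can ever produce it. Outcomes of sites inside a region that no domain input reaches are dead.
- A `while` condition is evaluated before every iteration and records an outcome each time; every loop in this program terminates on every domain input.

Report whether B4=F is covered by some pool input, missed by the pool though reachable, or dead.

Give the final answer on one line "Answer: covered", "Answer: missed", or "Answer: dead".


B4=F is recorded by pool input(s) 1 -> covered
Answer: covered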